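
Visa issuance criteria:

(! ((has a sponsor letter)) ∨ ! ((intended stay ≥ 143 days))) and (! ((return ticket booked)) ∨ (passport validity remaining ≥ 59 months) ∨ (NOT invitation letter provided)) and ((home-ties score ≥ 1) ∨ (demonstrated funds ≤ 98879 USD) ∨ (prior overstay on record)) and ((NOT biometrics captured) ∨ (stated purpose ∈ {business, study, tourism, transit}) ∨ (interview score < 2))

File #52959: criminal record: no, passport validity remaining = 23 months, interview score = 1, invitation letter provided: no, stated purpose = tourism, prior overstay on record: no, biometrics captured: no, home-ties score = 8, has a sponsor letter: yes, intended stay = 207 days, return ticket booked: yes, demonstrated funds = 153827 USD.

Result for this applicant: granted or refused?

Atomic conditions:
  has a sponsor letter: yes → true
  intended stay ≥ 143 days: 207 ≥ 143 is true
  return ticket booked: yes → true
  passport validity remaining ≥ 59 months: 23 ≥ 59 is false
  NOT invitation letter provided: no → true
  home-ties score ≥ 1: 8 ≥ 1 is true
  demonstrated funds ≤ 98879 USD: 153827 ≤ 98879 is false
  prior overstay on record: no → false
  NOT biometrics captured: no → true
  stated purpose ∈ {business, study, tourism, transit}: tourism is in the set → true
  interview score < 2: 1 < 2 is true
Combine:
[1.1] NOT true = false
[1.2] NOT true = false
[1] false OR false = false
[2.1] NOT true = false
[2] false OR false OR true = true
[3] true OR false OR false = true
[4] true OR true OR true = true
[root] false AND true AND true AND true = false
Overall: false → refused

Refused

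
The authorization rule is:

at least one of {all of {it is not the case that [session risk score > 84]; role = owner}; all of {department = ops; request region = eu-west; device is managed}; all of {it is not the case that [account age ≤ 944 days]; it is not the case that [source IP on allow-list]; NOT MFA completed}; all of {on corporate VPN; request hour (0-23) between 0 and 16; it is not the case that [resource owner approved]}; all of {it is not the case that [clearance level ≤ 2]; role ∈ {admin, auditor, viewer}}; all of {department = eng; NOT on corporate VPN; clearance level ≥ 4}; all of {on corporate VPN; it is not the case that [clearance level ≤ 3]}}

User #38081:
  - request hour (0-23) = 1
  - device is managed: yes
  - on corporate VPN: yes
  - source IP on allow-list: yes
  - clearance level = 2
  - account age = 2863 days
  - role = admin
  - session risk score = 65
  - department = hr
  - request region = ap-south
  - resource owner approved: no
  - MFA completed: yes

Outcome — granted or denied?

Atomic conditions:
  session risk score > 84: 65 > 84 is false
  role = owner: admin == owner is false
  department = ops: hr == ops is false
  request region = eu-west: ap-south == eu-west is false
  device is managed: yes → true
  account age ≤ 944 days: 2863 ≤ 944 is false
  source IP on allow-list: yes → true
  NOT MFA completed: yes → false
  on corporate VPN: yes → true
  request hour (0-23) between 0 and 16: 1 in [0, 16] is true
  resource owner approved: no → false
  clearance level ≤ 2: 2 ≤ 2 is true
  role ∈ {admin, auditor, viewer}: admin is in the set → true
  department = eng: hr == eng is false
  NOT on corporate VPN: yes → false
  clearance level ≥ 4: 2 ≥ 4 is false
  clearance level ≤ 3: 2 ≤ 3 is true
Combine:
[1.1] NOT false = true
[1] true AND false = false
[2] false AND false AND true = false
[3.1] NOT false = true
[3.2] NOT true = false
[3] true AND false AND false = false
[4.3] NOT false = true
[4] true AND true AND true = true
[5.1] NOT true = false
[5] false AND true = false
[6] false AND false AND false = false
[7.2] NOT true = false
[7] true AND false = false
[root] false OR false OR false OR true OR false OR false OR false = true
Overall: true → granted

Granted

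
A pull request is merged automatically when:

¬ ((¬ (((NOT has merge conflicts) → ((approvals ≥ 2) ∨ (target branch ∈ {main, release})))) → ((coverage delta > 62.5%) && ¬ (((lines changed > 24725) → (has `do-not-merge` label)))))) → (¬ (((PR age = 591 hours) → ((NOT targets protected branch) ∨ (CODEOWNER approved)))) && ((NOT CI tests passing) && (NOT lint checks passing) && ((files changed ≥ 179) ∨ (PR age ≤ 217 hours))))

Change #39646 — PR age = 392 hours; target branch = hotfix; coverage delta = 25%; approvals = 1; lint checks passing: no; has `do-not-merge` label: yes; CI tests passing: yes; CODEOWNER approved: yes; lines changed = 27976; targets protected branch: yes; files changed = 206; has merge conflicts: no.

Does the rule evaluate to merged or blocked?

Blocked

Atomic conditions:
  NOT has merge conflicts: no → true
  approvals ≥ 2: 1 ≥ 2 is false
  target branch ∈ {main, release}: hotfix is not in the set → false
  coverage delta > 62.5%: 25 > 62.5 is false
  lines changed > 24725: 27976 > 24725 is true
  has `do-not-merge` label: yes → true
  PR age = 591 hours: 392 == 591 is false
  NOT targets protected branch: yes → false
  CODEOWNER approved: yes → true
  NOT CI tests passing: yes → false
  NOT lint checks passing: no → true
  files changed ≥ 179: 206 ≥ 179 is true
  PR age ≤ 217 hours: 392 ≤ 217 is false
Combine:
[1.1.1.1.2] false OR false = false
[1.1.1.1] true → false = false
[1.1.1] NOT false = true
[1.1.2.2.1] true → true = true
[1.1.2.2] NOT true = false
[1.1.2] false AND false = false
[1.1] true → false = false
[1] NOT false = true
[2.1.1.2] false OR true = true
[2.1.1] false → true (antecedent false ⇒ implication holds) = true
[2.1] NOT true = false
[2.2.3] true OR false = true
[2.2] false AND true AND true = false
[2] false AND false = false
[root] true → false = false
Overall: false → blocked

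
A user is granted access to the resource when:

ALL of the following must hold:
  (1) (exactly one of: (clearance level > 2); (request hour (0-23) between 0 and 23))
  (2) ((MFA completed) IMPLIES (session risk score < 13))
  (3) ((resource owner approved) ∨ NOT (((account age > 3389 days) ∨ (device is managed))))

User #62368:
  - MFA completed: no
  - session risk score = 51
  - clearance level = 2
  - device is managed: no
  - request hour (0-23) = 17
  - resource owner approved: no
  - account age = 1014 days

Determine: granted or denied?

Atomic conditions:
  clearance level > 2: 2 > 2 is false
  request hour (0-23) between 0 and 23: 17 in [0, 23] is true
  MFA completed: no → false
  session risk score < 13: 51 < 13 is false
  resource owner approved: no → false
  account age > 3389 days: 1014 > 3389 is false
  device is managed: no → false
Combine:
[1] exactly-one(false, true) = true
[2] false → false (antecedent false ⇒ implication holds) = true
[3.2.1] false OR false = false
[3.2] NOT false = true
[3] false OR true = true
[root] true AND true AND true = true
Overall: true → granted

Granted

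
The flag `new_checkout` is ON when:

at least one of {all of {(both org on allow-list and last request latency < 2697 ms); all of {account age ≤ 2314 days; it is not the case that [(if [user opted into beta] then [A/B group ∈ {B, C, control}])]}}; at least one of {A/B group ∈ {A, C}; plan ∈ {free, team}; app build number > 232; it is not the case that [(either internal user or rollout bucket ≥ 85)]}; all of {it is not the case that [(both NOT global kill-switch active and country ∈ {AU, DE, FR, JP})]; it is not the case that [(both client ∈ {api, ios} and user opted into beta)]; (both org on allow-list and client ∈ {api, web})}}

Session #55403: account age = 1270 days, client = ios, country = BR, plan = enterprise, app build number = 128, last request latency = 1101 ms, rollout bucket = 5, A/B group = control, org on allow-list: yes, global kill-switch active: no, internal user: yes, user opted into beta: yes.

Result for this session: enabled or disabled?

Disabled

Atomic conditions:
  org on allow-list: yes → true
  last request latency < 2697 ms: 1101 < 2697 is true
  account age ≤ 2314 days: 1270 ≤ 2314 is true
  user opted into beta: yes → true
  A/B group ∈ {B, C, control}: control is in the set → true
  A/B group ∈ {A, C}: control is not in the set → false
  plan ∈ {free, team}: enterprise is not in the set → false
  app build number > 232: 128 > 232 is false
  internal user: yes → true
  rollout bucket ≥ 85: 5 ≥ 85 is false
  NOT global kill-switch active: no → true
  country ∈ {AU, DE, FR, JP}: BR is not in the set → false
  client ∈ {api, ios}: ios is in the set → true
  client ∈ {api, web}: ios is not in the set → false
Combine:
[1.1] true AND true = true
[1.2.2.1] true → true = true
[1.2.2] NOT true = false
[1.2] true AND false = false
[1] true AND false = false
[2.4.1] true OR false = true
[2.4] NOT true = false
[2] false OR false OR false OR false = false
[3.1.1] true AND false = false
[3.1] NOT false = true
[3.2.1] true AND true = true
[3.2] NOT true = false
[3.3] true AND false = false
[3] true AND false AND false = false
[root] false OR false OR false = false
Overall: false → disabled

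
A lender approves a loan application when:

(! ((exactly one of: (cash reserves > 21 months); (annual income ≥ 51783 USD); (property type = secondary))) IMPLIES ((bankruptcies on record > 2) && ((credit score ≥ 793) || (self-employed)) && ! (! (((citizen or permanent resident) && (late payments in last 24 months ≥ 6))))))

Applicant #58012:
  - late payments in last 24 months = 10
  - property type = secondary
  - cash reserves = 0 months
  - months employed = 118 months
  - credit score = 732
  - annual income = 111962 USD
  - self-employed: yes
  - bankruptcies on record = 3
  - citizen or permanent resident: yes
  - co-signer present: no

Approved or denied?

Atomic conditions:
  cash reserves > 21 months: 0 > 21 is false
  annual income ≥ 51783 USD: 111962 ≥ 51783 is true
  property type = secondary: secondary == secondary is true
  bankruptcies on record > 2: 3 > 2 is true
  credit score ≥ 793: 732 ≥ 793 is false
  self-employed: yes → true
  citizen or permanent resident: yes → true
  late payments in last 24 months ≥ 6: 10 ≥ 6 is true
Combine:
[1.1] exactly-one(false, true, true) = false
[1] NOT false = true
[2.2] false OR true = true
[2.3.1.1] true AND true = true
[2.3.1] NOT true = false
[2.3] NOT false = true
[2] true AND true AND true = true
[root] true → true = true
Overall: true → approved

Approved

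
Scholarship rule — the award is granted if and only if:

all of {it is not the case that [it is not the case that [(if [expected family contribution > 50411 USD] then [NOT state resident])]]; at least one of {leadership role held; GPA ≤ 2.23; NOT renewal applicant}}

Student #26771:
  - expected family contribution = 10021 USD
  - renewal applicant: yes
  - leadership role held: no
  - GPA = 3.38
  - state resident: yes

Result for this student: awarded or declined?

Declined

Atomic conditions:
  expected family contribution > 50411 USD: 10021 > 50411 is false
  NOT state resident: yes → false
  leadership role held: no → false
  GPA ≤ 2.23: 3.38 ≤ 2.23 is false
  NOT renewal applicant: yes → false
Combine:
[1.1.1] false → false (antecedent false ⇒ implication holds) = true
[1.1] NOT true = false
[1] NOT false = true
[2] false OR false OR false = false
[root] true AND false = false
Overall: false → declined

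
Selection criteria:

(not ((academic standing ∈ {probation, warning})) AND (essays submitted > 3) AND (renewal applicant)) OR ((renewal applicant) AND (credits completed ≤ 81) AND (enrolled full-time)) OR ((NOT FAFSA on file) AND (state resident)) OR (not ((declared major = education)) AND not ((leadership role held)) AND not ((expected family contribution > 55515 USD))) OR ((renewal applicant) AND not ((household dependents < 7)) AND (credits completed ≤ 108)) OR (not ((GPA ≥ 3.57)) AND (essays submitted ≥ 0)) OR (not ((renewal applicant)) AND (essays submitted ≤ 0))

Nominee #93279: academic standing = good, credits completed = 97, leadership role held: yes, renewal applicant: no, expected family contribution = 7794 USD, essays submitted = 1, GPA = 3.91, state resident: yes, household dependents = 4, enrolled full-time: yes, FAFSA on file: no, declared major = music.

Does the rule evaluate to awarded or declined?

Awarded

Atomic conditions:
  academic standing ∈ {probation, warning}: good is not in the set → false
  essays submitted > 3: 1 > 3 is false
  renewal applicant: no → false
  credits completed ≤ 81: 97 ≤ 81 is false
  enrolled full-time: yes → true
  NOT FAFSA on file: no → true
  state resident: yes → true
  declared major = education: music == education is false
  leadership role held: yes → true
  expected family contribution > 55515 USD: 7794 > 55515 is false
  household dependents < 7: 4 < 7 is true
  credits completed ≤ 108: 97 ≤ 108 is true
  GPA ≥ 3.57: 3.91 ≥ 3.57 is true
  essays submitted ≥ 0: 1 ≥ 0 is true
  essays submitted ≤ 0: 1 ≤ 0 is false
Combine:
[1.1] NOT false = true
[1] true AND false AND false = false
[2] false AND false AND true = false
[3] true AND true = true
[4.1] NOT false = true
[4.2] NOT true = false
[4.3] NOT false = true
[4] true AND false AND true = false
[5.2] NOT true = false
[5] false AND false AND true = false
[6.1] NOT true = false
[6] false AND true = false
[7.1] NOT false = true
[7] true AND false = false
[root] false OR false OR true OR false OR false OR false OR false = true
Overall: true → awarded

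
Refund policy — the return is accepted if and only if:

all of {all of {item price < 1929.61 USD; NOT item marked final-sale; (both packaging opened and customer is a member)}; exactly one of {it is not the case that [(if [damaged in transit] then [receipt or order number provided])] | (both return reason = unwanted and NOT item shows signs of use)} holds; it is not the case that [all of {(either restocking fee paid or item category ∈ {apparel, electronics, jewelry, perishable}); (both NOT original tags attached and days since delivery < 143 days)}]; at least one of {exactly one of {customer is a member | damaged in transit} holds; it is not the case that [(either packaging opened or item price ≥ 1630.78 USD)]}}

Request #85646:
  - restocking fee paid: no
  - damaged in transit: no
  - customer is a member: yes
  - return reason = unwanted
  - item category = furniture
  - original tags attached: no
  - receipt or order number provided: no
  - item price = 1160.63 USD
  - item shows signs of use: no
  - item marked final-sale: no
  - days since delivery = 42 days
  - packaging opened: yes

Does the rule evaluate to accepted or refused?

Accepted

Atomic conditions:
  item price < 1929.61 USD: 1160.63 < 1929.61 is true
  NOT item marked final-sale: no → true
  packaging opened: yes → true
  customer is a member: yes → true
  damaged in transit: no → false
  receipt or order number provided: no → false
  return reason = unwanted: unwanted == unwanted is true
  NOT item shows signs of use: no → true
  restocking fee paid: no → false
  item category ∈ {apparel, electronics, jewelry, perishable}: furniture is not in the set → false
  NOT original tags attached: no → true
  days since delivery < 143 days: 42 < 143 is true
  item price ≥ 1630.78 USD: 1160.63 ≥ 1630.78 is false
Combine:
[1.3] true AND true = true
[1] true AND true AND true = true
[2.1.1] false → false (antecedent false ⇒ implication holds) = true
[2.1] NOT true = false
[2.2] true AND true = true
[2] exactly-one(false, true) = true
[3.1.1] false OR false = false
[3.1.2] true AND true = true
[3.1] false AND true = false
[3] NOT false = true
[4.1] exactly-one(true, false) = true
[4.2.1] true OR false = true
[4.2] NOT true = false
[4] true OR false = true
[root] true AND true AND true AND true = true
Overall: true → accepted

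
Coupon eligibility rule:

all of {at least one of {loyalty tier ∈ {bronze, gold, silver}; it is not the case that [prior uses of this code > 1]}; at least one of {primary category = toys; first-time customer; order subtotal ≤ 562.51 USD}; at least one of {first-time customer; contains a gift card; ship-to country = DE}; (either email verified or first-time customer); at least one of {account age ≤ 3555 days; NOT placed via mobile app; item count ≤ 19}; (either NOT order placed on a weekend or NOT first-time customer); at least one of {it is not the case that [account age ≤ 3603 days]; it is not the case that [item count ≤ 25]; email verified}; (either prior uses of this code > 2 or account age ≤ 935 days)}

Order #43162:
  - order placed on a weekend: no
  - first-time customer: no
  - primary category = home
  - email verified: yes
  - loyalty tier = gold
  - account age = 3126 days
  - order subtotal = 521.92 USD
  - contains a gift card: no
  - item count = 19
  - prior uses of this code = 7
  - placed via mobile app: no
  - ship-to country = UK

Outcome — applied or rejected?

Rejected

Atomic conditions:
  loyalty tier ∈ {bronze, gold, silver}: gold is in the set → true
  prior uses of this code > 1: 7 > 1 is true
  primary category = toys: home == toys is false
  first-time customer: no → false
  order subtotal ≤ 562.51 USD: 521.92 ≤ 562.51 is true
  contains a gift card: no → false
  ship-to country = DE: UK == DE is false
  email verified: yes → true
  account age ≤ 3555 days: 3126 ≤ 3555 is true
  NOT placed via mobile app: no → true
  item count ≤ 19: 19 ≤ 19 is true
  NOT order placed on a weekend: no → true
  NOT first-time customer: no → true
  account age ≤ 3603 days: 3126 ≤ 3603 is true
  item count ≤ 25: 19 ≤ 25 is true
  prior uses of this code > 2: 7 > 2 is true
  account age ≤ 935 days: 3126 ≤ 935 is false
Combine:
[1.2] NOT true = false
[1] true OR false = true
[2] false OR false OR true = true
[3] false OR false OR false = false
[4] true OR false = true
[5] true OR true OR true = true
[6] true OR true = true
[7.1] NOT true = false
[7.2] NOT true = false
[7] false OR false OR true = true
[8] true OR false = true
[root] true AND true AND false AND true AND true AND true AND true AND true = false
Overall: false → rejected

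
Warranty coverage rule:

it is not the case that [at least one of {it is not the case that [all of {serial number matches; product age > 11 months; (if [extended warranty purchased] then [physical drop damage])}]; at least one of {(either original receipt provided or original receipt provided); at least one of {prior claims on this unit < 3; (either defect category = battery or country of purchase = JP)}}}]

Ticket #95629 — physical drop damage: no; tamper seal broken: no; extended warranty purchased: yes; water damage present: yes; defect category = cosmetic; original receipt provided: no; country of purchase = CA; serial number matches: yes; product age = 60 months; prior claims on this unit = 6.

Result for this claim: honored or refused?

Atomic conditions:
  serial number matches: yes → true
  product age > 11 months: 60 > 11 is true
  extended warranty purchased: yes → true
  physical drop damage: no → false
  original receipt provided: no → false
  prior claims on this unit < 3: 6 < 3 is false
  defect category = battery: cosmetic == battery is false
  country of purchase = JP: CA == JP is false
Combine:
[1.1.1.3] true → false = false
[1.1.1] true AND true AND false = false
[1.1] NOT false = true
[1.2.1] false OR false = false
[1.2.2.2] false OR false = false
[1.2.2] false OR false = false
[1.2] false OR false = false
[1] true OR false = true
[root] NOT true = false
Overall: false → refused

Refused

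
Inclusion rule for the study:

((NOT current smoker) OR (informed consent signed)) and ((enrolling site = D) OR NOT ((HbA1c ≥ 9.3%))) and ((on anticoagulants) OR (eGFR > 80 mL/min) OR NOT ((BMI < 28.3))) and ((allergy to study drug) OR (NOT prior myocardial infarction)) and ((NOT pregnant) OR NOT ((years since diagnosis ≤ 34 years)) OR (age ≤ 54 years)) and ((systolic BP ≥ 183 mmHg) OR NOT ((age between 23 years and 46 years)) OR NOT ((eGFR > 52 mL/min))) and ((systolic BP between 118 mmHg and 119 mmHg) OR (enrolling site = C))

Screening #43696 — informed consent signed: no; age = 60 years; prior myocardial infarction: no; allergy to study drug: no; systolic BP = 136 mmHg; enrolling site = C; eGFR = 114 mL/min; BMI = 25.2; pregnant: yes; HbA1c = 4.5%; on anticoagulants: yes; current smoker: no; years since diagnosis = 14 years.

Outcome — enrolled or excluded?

Excluded

Atomic conditions:
  NOT current smoker: no → true
  informed consent signed: no → false
  enrolling site = D: C == D is false
  HbA1c ≥ 9.3%: 4.5 ≥ 9.3 is false
  on anticoagulants: yes → true
  eGFR > 80 mL/min: 114 > 80 is true
  BMI < 28.3: 25.2 < 28.3 is true
  allergy to study drug: no → false
  NOT prior myocardial infarction: no → true
  NOT pregnant: yes → false
  years since diagnosis ≤ 34 years: 14 ≤ 34 is true
  age ≤ 54 years: 60 ≤ 54 is false
  systolic BP ≥ 183 mmHg: 136 ≥ 183 is false
  age between 23 years and 46 years: 60 in [23, 46] is false
  eGFR > 52 mL/min: 114 > 52 is true
  systolic BP between 118 mmHg and 119 mmHg: 136 in [118, 119] is false
  enrolling site = C: C == C is true
Combine:
[1] true OR false = true
[2.2] NOT false = true
[2] false OR true = true
[3.3] NOT true = false
[3] true OR true OR false = true
[4] false OR true = true
[5.2] NOT true = false
[5] false OR false OR false = false
[6.2] NOT false = true
[6.3] NOT true = false
[6] false OR true OR false = true
[7] false OR true = true
[root] true AND true AND true AND true AND false AND true AND true = false
Overall: false → excluded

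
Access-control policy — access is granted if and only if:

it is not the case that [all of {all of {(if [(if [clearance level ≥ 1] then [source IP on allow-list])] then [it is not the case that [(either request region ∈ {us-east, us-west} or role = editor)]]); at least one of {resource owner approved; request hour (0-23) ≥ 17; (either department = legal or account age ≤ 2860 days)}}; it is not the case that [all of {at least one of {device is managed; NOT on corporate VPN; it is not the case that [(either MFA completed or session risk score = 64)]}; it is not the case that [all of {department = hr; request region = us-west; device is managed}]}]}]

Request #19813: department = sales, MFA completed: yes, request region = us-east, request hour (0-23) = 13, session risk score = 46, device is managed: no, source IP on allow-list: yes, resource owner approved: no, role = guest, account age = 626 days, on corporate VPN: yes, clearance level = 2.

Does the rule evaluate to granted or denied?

Granted

Atomic conditions:
  clearance level ≥ 1: 2 ≥ 1 is true
  source IP on allow-list: yes → true
  request region ∈ {us-east, us-west}: us-east is in the set → true
  role = editor: guest == editor is false
  resource owner approved: no → false
  request hour (0-23) ≥ 17: 13 ≥ 17 is false
  department = legal: sales == legal is false
  account age ≤ 2860 days: 626 ≤ 2860 is true
  device is managed: no → false
  NOT on corporate VPN: yes → false
  MFA completed: yes → true
  session risk score = 64: 46 == 64 is false
  department = hr: sales == hr is false
  request region = us-west: us-east == us-west is false
Combine:
[1.1.1.1] true → true = true
[1.1.1.2.1] true OR false = true
[1.1.1.2] NOT true = false
[1.1.1] true → false = false
[1.1.2.3] false OR true = true
[1.1.2] false OR false OR true = true
[1.1] false AND true = false
[1.2.1.1.3.1] true OR false = true
[1.2.1.1.3] NOT true = false
[1.2.1.1] false OR false OR false = false
[1.2.1.2.1] false AND false AND false = false
[1.2.1.2] NOT false = true
[1.2.1] false AND true = false
[1.2] NOT false = true
[1] false AND true = false
[root] NOT false = true
Overall: true → granted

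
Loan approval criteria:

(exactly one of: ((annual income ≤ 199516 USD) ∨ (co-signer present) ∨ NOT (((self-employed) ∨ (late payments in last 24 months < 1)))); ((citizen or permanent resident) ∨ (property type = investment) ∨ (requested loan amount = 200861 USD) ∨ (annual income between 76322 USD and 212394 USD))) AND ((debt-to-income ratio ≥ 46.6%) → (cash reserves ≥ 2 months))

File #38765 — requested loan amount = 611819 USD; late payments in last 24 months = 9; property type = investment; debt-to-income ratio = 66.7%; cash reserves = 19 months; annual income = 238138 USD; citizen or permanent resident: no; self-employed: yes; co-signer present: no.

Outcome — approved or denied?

Approved

Atomic conditions:
  annual income ≤ 199516 USD: 238138 ≤ 199516 is false
  co-signer present: no → false
  self-employed: yes → true
  late payments in last 24 months < 1: 9 < 1 is false
  citizen or permanent resident: no → false
  property type = investment: investment == investment is true
  requested loan amount = 200861 USD: 611819 == 200861 is false
  annual income between 76322 USD and 212394 USD: 238138 in [76322, 212394] is false
  debt-to-income ratio ≥ 46.6%: 66.7 ≥ 46.6 is true
  cash reserves ≥ 2 months: 19 ≥ 2 is true
Combine:
[1.1.3.1] true OR false = true
[1.1.3] NOT true = false
[1.1] false OR false OR false = false
[1.2] false OR true OR false OR false = true
[1] exactly-one(false, true) = true
[2] true → true = true
[root] true AND true = true
Overall: true → approved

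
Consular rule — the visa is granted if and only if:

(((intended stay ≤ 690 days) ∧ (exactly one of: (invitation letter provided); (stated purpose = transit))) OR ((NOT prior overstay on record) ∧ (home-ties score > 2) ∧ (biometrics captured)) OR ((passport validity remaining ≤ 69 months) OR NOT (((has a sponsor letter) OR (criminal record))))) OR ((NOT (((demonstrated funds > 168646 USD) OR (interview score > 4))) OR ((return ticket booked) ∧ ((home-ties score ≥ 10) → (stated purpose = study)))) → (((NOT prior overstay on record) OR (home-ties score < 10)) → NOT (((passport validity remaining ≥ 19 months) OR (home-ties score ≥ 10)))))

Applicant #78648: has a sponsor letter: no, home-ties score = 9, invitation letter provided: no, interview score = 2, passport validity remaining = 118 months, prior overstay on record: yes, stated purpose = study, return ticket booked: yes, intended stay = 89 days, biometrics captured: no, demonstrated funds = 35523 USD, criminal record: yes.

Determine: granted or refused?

Atomic conditions:
  intended stay ≤ 690 days: 89 ≤ 690 is true
  invitation letter provided: no → false
  stated purpose = transit: study == transit is false
  NOT prior overstay on record: yes → false
  home-ties score > 2: 9 > 2 is true
  biometrics captured: no → false
  passport validity remaining ≤ 69 months: 118 ≤ 69 is false
  has a sponsor letter: no → false
  criminal record: yes → true
  demonstrated funds > 168646 USD: 35523 > 168646 is false
  interview score > 4: 2 > 4 is false
  return ticket booked: yes → true
  home-ties score ≥ 10: 9 ≥ 10 is false
  stated purpose = study: study == study is true
  home-ties score < 10: 9 < 10 is true
  passport validity remaining ≥ 19 months: 118 ≥ 19 is true
Combine:
[1.1.2] exactly-one(false, false) = false
[1.1] true AND false = false
[1.2] false AND true AND false = false
[1.3.2.1] false OR true = true
[1.3.2] NOT true = false
[1.3] false OR false = false
[1] false OR false OR false = false
[2.1.1.1] false OR false = false
[2.1.1] NOT false = true
[2.1.2.2] false → true (antecedent false ⇒ implication holds) = true
[2.1.2] true AND true = true
[2.1] true OR true = true
[2.2.1] false OR true = true
[2.2.2.1] true OR false = true
[2.2.2] NOT true = false
[2.2] true → false = false
[2] true → false = false
[root] false OR false = false
Overall: false → refused

Refused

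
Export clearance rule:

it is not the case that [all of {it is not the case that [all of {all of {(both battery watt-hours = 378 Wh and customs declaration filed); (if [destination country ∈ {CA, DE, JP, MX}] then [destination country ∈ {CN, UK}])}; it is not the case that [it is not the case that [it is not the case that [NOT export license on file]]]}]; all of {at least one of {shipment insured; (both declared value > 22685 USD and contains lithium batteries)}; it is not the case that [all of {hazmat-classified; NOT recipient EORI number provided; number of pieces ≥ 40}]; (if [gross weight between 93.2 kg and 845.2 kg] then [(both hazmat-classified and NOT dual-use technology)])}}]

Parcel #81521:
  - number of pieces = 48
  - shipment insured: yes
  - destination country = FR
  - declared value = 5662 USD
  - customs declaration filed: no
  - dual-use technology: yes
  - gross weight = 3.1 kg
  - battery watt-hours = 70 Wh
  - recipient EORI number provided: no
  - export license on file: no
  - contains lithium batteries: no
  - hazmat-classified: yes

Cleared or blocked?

Atomic conditions:
  battery watt-hours = 378 Wh: 70 == 378 is false
  customs declaration filed: no → false
  destination country ∈ {CA, DE, JP, MX}: FR is not in the set → false
  destination country ∈ {CN, UK}: FR is not in the set → false
  NOT export license on file: no → true
  shipment insured: yes → true
  declared value > 22685 USD: 5662 > 22685 is false
  contains lithium batteries: no → false
  hazmat-classified: yes → true
  NOT recipient EORI number provided: no → true
  number of pieces ≥ 40: 48 ≥ 40 is true
  gross weight between 93.2 kg and 845.2 kg: 3.1 in [93.2, 845.2] is false
  NOT dual-use technology: yes → false
Combine:
[1.1.1.1.1] false AND false = false
[1.1.1.1.2] false → false (antecedent false ⇒ implication holds) = true
[1.1.1.1] false AND true = false
[1.1.1.2.1.1] NOT true = false
[1.1.1.2.1] NOT false = true
[1.1.1.2] NOT true = false
[1.1.1] false AND false = false
[1.1] NOT false = true
[1.2.1.2] false AND false = false
[1.2.1] true OR false = true
[1.2.2.1] true AND true AND true = true
[1.2.2] NOT true = false
[1.2.3.2] true AND false = false
[1.2.3] false → false (antecedent false ⇒ implication holds) = true
[1.2] true AND false AND true = false
[1] true AND false = false
[root] NOT false = true
Overall: true → cleared

Cleared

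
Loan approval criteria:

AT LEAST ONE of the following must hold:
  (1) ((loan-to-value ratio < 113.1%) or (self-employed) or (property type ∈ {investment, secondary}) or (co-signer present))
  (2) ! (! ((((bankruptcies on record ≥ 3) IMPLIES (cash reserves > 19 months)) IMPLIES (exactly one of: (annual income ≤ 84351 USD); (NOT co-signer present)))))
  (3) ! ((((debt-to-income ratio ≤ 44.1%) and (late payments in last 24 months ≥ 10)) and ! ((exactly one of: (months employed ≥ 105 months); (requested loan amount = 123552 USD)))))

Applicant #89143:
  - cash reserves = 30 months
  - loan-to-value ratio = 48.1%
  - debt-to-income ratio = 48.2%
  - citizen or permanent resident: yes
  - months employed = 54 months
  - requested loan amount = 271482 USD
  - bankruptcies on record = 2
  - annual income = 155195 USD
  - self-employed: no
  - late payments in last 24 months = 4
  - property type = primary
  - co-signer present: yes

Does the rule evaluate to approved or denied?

Atomic conditions:
  loan-to-value ratio < 113.1%: 48.1 < 113.1 is true
  self-employed: no → false
  property type ∈ {investment, secondary}: primary is not in the set → false
  co-signer present: yes → true
  bankruptcies on record ≥ 3: 2 ≥ 3 is false
  cash reserves > 19 months: 30 > 19 is true
  annual income ≤ 84351 USD: 155195 ≤ 84351 is false
  NOT co-signer present: yes → false
  debt-to-income ratio ≤ 44.1%: 48.2 ≤ 44.1 is false
  late payments in last 24 months ≥ 10: 4 ≥ 10 is false
  months employed ≥ 105 months: 54 ≥ 105 is false
  requested loan amount = 123552 USD: 271482 == 123552 is false
Combine:
[1] true OR false OR false OR true = true
[2.1.1.1] false → true (antecedent false ⇒ implication holds) = true
[2.1.1.2] exactly-one(false, false) = false
[2.1.1] true → false = false
[2.1] NOT false = true
[2] NOT true = false
[3.1.1] false AND false = false
[3.1.2.1] exactly-one(false, false) = false
[3.1.2] NOT false = true
[3.1] false AND true = false
[3] NOT false = true
[root] true OR false OR true = true
Overall: true → approved

Approved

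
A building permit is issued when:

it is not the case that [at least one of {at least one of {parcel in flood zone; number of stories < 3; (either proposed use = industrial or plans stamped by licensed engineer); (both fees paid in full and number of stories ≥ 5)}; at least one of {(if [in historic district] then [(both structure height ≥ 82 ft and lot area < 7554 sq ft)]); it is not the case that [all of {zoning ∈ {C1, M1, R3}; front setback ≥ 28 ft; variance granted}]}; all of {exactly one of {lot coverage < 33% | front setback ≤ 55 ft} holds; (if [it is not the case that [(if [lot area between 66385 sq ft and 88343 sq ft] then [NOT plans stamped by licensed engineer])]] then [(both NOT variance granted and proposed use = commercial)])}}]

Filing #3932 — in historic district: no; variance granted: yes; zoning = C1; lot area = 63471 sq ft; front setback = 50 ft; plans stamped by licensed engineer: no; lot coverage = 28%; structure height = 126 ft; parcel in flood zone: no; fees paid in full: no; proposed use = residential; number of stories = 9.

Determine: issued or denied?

Denied

Atomic conditions:
  parcel in flood zone: no → false
  number of stories < 3: 9 < 3 is false
  proposed use = industrial: residential == industrial is false
  plans stamped by licensed engineer: no → false
  fees paid in full: no → false
  number of stories ≥ 5: 9 ≥ 5 is true
  in historic district: no → false
  structure height ≥ 82 ft: 126 ≥ 82 is true
  lot area < 7554 sq ft: 63471 < 7554 is false
  zoning ∈ {C1, M1, R3}: C1 is in the set → true
  front setback ≥ 28 ft: 50 ≥ 28 is true
  variance granted: yes → true
  lot coverage < 33%: 28 < 33 is true
  front setback ≤ 55 ft: 50 ≤ 55 is true
  lot area between 66385 sq ft and 88343 sq ft: 63471 in [66385, 88343] is false
  NOT plans stamped by licensed engineer: no → true
  NOT variance granted: yes → false
  proposed use = commercial: residential == commercial is false
Combine:
[1.1.3] false OR false = false
[1.1.4] false AND true = false
[1.1] false OR false OR false OR false = false
[1.2.1.2] true AND false = false
[1.2.1] false → false (antecedent false ⇒ implication holds) = true
[1.2.2.1] true AND true AND true = true
[1.2.2] NOT true = false
[1.2] true OR false = true
[1.3.1] exactly-one(true, true) = false
[1.3.2.1.1] false → true (antecedent false ⇒ implication holds) = true
[1.3.2.1] NOT true = false
[1.3.2.2] false AND false = false
[1.3.2] false → false (antecedent false ⇒ implication holds) = true
[1.3] false AND true = false
[1] false OR true OR false = true
[root] NOT true = false
Overall: false → denied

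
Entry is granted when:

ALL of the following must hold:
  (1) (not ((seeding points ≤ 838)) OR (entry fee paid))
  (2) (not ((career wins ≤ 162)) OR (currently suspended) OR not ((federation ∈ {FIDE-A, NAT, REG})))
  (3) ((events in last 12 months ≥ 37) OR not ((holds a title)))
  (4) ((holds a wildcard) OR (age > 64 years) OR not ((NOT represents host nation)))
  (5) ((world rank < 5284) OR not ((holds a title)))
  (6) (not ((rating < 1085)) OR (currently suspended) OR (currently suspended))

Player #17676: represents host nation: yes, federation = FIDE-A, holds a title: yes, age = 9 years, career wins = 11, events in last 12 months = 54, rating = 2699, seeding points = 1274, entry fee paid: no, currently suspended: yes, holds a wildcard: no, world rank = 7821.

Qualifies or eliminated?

Atomic conditions:
  seeding points ≤ 838: 1274 ≤ 838 is false
  entry fee paid: no → false
  career wins ≤ 162: 11 ≤ 162 is true
  currently suspended: yes → true
  federation ∈ {FIDE-A, NAT, REG}: FIDE-A is in the set → true
  events in last 12 months ≥ 37: 54 ≥ 37 is true
  holds a title: yes → true
  holds a wildcard: no → false
  age > 64 years: 9 > 64 is false
  NOT represents host nation: yes → false
  world rank < 5284: 7821 < 5284 is false
  rating < 1085: 2699 < 1085 is false
Combine:
[1.1] NOT false = true
[1] true OR false = true
[2.1] NOT true = false
[2.3] NOT true = false
[2] false OR true OR false = true
[3.2] NOT true = false
[3] true OR false = true
[4.3] NOT false = true
[4] false OR false OR true = true
[5.2] NOT true = false
[5] false OR false = false
[6.1] NOT false = true
[6] true OR true OR true = true
[root] true AND true AND true AND true AND false AND true = false
Overall: false → eliminated

Eliminated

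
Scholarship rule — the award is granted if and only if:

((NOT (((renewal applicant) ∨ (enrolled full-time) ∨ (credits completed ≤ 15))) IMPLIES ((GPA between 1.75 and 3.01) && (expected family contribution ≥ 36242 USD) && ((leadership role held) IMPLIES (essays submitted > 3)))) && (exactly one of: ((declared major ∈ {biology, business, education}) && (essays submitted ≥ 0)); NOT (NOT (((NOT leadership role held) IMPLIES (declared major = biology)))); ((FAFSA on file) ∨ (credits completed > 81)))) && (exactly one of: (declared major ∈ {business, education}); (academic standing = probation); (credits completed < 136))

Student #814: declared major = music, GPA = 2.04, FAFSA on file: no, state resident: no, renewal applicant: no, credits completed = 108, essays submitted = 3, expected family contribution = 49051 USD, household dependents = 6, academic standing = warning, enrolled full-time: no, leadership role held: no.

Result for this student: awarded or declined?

Awarded

Atomic conditions:
  renewal applicant: no → false
  enrolled full-time: no → false
  credits completed ≤ 15: 108 ≤ 15 is false
  GPA between 1.75 and 3.01: 2.04 in [1.75, 3.01] is true
  expected family contribution ≥ 36242 USD: 49051 ≥ 36242 is true
  leadership role held: no → false
  essays submitted > 3: 3 > 3 is false
  declared major ∈ {biology, business, education}: music is not in the set → false
  essays submitted ≥ 0: 3 ≥ 0 is true
  NOT leadership role held: no → true
  declared major = biology: music == biology is false
  FAFSA on file: no → false
  credits completed > 81: 108 > 81 is true
  declared major ∈ {business, education}: music is not in the set → false
  academic standing = probation: warning == probation is false
  credits completed < 136: 108 < 136 is true
Combine:
[1.1.1.1] false OR false OR false = false
[1.1.1] NOT false = true
[1.1.2.3] false → false (antecedent false ⇒ implication holds) = true
[1.1.2] true AND true AND true = true
[1.1] true → true = true
[1.2.1] false AND true = false
[1.2.2.1.1] true → false = false
[1.2.2.1] NOT false = true
[1.2.2] NOT true = false
[1.2.3] false OR true = true
[1.2] exactly-one(false, false, true) = true
[1] true AND true = true
[2] exactly-one(false, false, true) = true
[root] true AND true = true
Overall: true → awarded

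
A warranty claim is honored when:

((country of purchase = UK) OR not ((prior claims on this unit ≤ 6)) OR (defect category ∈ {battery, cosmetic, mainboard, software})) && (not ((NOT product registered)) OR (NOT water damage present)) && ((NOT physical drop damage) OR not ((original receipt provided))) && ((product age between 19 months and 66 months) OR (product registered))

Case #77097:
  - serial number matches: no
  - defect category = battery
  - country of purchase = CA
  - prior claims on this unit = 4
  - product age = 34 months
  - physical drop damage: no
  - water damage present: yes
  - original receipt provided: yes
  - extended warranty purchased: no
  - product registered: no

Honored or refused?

Refused

Atomic conditions:
  country of purchase = UK: CA == UK is false
  prior claims on this unit ≤ 6: 4 ≤ 6 is true
  defect category ∈ {battery, cosmetic, mainboard, software}: battery is in the set → true
  NOT product registered: no → true
  NOT water damage present: yes → false
  NOT physical drop damage: no → true
  original receipt provided: yes → true
  product age between 19 months and 66 months: 34 in [19, 66] is true
  product registered: no → false
Combine:
[1.2] NOT true = false
[1] false OR false OR true = true
[2.1] NOT true = false
[2] false OR false = false
[3.2] NOT true = false
[3] true OR false = true
[4] true OR false = true
[root] true AND false AND true AND true = false
Overall: false → refused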